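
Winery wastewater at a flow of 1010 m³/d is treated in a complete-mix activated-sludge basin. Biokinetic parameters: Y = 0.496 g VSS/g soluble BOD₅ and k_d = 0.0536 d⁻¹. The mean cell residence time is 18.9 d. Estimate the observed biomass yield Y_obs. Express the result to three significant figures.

Y_obs ≈ 0.246 g VSS/g soluble BOD₅

The observed yield is Y_obs = Y/(1 + k_d·θ_c) = 0.496 / (1 + 0.0536 × 18.9) = 0.496 / 2.013 = 0.2464 g VSS per g soluble BOD₅ removed.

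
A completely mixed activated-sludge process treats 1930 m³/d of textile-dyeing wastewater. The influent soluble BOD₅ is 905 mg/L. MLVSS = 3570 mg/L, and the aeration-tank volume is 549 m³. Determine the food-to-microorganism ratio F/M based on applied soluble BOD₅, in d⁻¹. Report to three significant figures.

Food-to-microorganism ratio F/M = Q S₀ / (V X) = 1930 × 905 / (549.0 × 3570) = 0.8912 d⁻¹.

F/M ≈ 0.891 d⁻¹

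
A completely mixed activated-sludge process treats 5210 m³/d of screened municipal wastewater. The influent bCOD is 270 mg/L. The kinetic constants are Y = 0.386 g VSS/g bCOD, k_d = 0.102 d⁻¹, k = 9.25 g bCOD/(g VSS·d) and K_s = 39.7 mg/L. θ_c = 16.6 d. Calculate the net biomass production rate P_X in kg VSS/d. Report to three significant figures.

Effluent substrate depends only on kinetics and SRT: S = K_s(1 + k_d θ_c) / [θ_c(Yk − k_d) − 1] = 39.7 × (1 + 0.102 × 16.6) / [16.6 × (0.386 × 9.25 − 0.102) − 1] = 106.9 / 56.58 = 1.890 mg/L.
Y_obs = Y / (1 + k_d θ_c) = 0.386 / (1 + 0.102 × 16.6) = 0.386 / 2.693 = 0.1433.
Mass of bCOD removed per day: Q(S₀ − S) = 5210 × 268.1 g/m³ = 1397 kg/d.
Net biomass production P_X = Y_obs × Q·(S₀ − S) = 0.1433 × 1397 = 200.2 kg VSS/d.

P_X ≈ 200 kg VSS/d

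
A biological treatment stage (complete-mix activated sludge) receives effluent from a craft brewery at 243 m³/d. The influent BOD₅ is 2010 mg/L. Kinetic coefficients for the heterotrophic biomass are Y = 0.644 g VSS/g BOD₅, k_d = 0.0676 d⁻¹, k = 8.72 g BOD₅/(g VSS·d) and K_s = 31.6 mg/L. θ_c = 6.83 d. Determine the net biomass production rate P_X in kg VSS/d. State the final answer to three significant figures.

P_X ≈ 215 kg VSS/d

From the Monod/SRT balance for a CMAS, S = K_s·(1+k_d θ_c)/[θ_c·(Y k − k_d) − 1] = 31.6 × (1 + 0.0676 × 6.83) / [6.83 × (0.644 × 8.72 − 0.0676) − 1] = 46.19 / 36.89 = 1.252 mg/L.
Y_obs = Y / (1 + k_d θ_c) = 0.644 / (1 + 0.0676 × 6.83) = 0.644 / 1.462 = 0.4406.
Substrate removed = Q·(S₀ − S) = 243 m³/d × (2010 − 1.25) g/m³ = 4.88×10^5 g/d = 488.1 kg/d.
Net biomass production P_X = Y_obs × Q·(S₀ − S) = 0.4406 × 488.1 = 215.1 kg VSS/d.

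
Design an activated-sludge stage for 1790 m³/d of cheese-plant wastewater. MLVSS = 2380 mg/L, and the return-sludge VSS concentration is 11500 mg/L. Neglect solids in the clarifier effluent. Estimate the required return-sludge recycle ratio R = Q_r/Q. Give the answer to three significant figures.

R ≈ 0.261

R = Q_r/Q = X/(X_r − X) = 2380 / (11500 − 2380) = 0.2610.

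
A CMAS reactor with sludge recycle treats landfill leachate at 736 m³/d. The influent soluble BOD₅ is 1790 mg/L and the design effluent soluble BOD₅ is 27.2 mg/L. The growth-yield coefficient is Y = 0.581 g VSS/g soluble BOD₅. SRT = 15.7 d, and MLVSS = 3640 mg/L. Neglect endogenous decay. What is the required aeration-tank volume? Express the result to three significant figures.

V ≈ 3250 m³

Biomass mass balance (decay neglected): V·X = Y·Q·(S₀ − S)·θ_c, so V = 0.581 × 736 × (1790 − 27.2) × 15.7 / 3640 = 3251 m³.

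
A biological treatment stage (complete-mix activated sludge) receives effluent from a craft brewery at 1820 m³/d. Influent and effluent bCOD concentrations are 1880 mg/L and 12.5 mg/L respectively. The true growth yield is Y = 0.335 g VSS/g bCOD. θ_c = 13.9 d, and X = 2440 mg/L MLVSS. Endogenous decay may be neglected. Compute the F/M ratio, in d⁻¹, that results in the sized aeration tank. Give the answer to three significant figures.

With k_d = 0 the design equation reduces to V = Y Q (S₀−S) θ_c / X = 0.335 × 1820 × (1880 − 12.5) × 13.9 / 2440 = 6486 m³.
Food-to-microorganism ratio F/M = Q S₀ / (V X) = 1820 × 1880 / (6486 × 2440) = 0.2162 d⁻¹.

F/M ≈ 0.216 d⁻¹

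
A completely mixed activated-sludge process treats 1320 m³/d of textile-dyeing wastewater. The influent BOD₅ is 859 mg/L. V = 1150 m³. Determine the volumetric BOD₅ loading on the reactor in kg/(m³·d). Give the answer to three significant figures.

L_v = Q S₀ / V = 1320 × 859 × 10⁻³ / 1150 = 0.9860 kg/(m³·d).

L_v ≈ 0.986 kg BOD₅/(m³·d)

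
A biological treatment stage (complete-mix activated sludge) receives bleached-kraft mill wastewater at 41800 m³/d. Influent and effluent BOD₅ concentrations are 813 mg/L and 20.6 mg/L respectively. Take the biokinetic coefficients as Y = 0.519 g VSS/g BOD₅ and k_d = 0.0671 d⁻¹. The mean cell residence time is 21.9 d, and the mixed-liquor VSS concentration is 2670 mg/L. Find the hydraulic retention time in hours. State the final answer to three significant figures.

τ ≈ 32.8 h

Rearranging the biomass balance for a CMAS with decay, V = Y·Q·ΔS·θ_c / [X·(1+k_d θ_c)] = 0.519 × 41800 × (813 − 20.6) × 21.9 / [2670 × (1 + 0.0671 × 21.9)] = 3.76×10^8 / 6594 = 57097 m³.
τ = V/Q = 57097/41800 = 1.366 d, or 32.78 h.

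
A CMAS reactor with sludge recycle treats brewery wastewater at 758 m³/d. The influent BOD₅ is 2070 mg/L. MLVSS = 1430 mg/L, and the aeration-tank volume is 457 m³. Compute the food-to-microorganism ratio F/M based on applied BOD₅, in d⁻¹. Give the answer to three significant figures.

F/M ≈ 2.40 d⁻¹

F/M = applied load / biomass = Q·S₀/(V·X) = 758 × 2070 / (457.0 × 1430) = 2.401 d⁻¹.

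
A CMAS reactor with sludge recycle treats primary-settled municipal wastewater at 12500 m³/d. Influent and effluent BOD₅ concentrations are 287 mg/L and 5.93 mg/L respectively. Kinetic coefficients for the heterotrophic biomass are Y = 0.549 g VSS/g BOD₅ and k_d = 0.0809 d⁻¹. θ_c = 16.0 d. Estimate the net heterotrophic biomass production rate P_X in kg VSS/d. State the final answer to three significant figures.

Correct the yield for decay: Y_obs = Y/(1 + k_d θ_c) = 0.549 / (1 + 0.0809 × 16.0) = 0.549 / 2.294 = 0.2393.
Q·(S₀ − S) = 12500 × (287 − 5.93) × 10⁻³ = 3513 kg/d removed.
Biomass produced: P_X = Y_obs·Q·ΔS = 0.2393 × 3513 ≈ 840.7 kg VSS/d.

P_X ≈ 841 kg VSS/d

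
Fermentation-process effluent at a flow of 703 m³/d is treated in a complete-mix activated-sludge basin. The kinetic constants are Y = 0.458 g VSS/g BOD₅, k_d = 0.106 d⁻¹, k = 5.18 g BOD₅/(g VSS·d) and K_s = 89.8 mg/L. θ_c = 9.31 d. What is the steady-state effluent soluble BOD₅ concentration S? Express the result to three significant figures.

Effluent substrate depends only on kinetics and SRT: S = K_s(1 + k_d θ_c) / [θ_c(Yk − k_d) − 1] = 89.8 × (1 + 0.106 × 9.31) / [9.31 × (0.458 × 5.18 − 0.106) − 1] = 178.4 / 20.10 = 8.876 mg/L.

S ≈ 8.88 mg/L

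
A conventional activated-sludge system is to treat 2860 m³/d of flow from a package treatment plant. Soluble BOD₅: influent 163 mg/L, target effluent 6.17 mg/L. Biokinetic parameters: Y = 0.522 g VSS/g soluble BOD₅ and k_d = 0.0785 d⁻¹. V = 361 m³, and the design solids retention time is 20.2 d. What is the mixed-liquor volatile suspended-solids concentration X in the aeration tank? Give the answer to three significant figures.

X ≈ 5070 mg/L

From V·X·(1 + k_d·θ_c) = Y·Q·(S₀ − S)·θ_c: X = 0.522 × 2860 × (163 − 6.17) × 20.2 / [361 × (1 + 0.0785 × 20.2)] = 5067 mg/L.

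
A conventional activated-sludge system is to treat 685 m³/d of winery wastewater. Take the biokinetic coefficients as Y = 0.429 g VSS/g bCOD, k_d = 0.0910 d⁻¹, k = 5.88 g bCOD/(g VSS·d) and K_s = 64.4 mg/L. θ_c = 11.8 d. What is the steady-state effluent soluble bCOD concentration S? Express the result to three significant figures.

For a completely mixed reactor with recycle the Lawrence–McCarty relation gives S = K_s·(1 + k_d·θ_c) / [θ_c·(Y·k − k_d) − 1] = 64.4 × (1 + 0.0910 × 11.8) / [11.8 × (0.429 × 5.88 − 0.0910) − 1] = 133.6 / 27.69 = 4.823 mg/L.

S ≈ 4.82 mg/L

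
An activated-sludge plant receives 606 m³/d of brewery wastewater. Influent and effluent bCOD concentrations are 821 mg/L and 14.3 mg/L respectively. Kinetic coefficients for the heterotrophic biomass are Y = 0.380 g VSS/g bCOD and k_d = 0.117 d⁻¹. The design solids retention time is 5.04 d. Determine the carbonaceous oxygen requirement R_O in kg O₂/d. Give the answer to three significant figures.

The observed yield is Y_obs = Y/(1 + k_d·θ_c) = 0.380 / (1 + 0.117 × 5.04) = 0.380 / 1.590 = 0.2390 g VSS per g bCOD removed.
Substrate removed = Q·(S₀ − S) = 606 m³/d × (821 − 14.3) g/m³ = 4.89×10^5 g/d = 488.9 kg/d.
Net sludge production P_X = 0.2390 × 488.9 = 116.9 kg VSS/d.
R_O = Q·(S₀ − S) − 1.42·P_X = 488.9 − 1.42 × 116.9 = 322.9 kg O₂/d.

R_O ≈ 323 kg O₂/d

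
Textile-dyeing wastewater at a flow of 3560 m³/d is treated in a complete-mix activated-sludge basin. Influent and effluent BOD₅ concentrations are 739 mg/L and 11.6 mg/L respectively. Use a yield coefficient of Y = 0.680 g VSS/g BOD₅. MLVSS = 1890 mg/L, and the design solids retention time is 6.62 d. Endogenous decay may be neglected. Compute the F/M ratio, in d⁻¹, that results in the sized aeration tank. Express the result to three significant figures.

F/M ≈ 0.226 d⁻¹

V·X = Y·Q·ΔS·θ_c gives V = 0.680 × 3560 × (739 − 11.6) × 6.62 / 1890 = 6168 m³.
F/M = Q·S₀ / (V·X) = 3560 × 739 / (6168 × 1890) = 0.2257 g BOD₅·(g VSS·d)⁻¹.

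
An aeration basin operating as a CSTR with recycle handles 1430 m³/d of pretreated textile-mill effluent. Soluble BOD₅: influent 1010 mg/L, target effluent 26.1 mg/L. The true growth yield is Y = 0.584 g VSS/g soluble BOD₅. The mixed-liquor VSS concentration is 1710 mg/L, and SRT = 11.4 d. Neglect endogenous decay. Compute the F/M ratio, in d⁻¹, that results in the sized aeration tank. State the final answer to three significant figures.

Biomass mass balance (decay neglected): V·X = Y·Q·(S₀ − S)·θ_c, so V = 0.584 × 1430 × (1010 − 26.1) × 11.4 / 1710 = 5478 m³.
F/M = Q·S₀ / (V·X) = 1430 × 1010 / (5478 × 1710) = 0.1542 g soluble BOD₅·(g VSS·d)⁻¹.

F/M ≈ 0.154 d⁻¹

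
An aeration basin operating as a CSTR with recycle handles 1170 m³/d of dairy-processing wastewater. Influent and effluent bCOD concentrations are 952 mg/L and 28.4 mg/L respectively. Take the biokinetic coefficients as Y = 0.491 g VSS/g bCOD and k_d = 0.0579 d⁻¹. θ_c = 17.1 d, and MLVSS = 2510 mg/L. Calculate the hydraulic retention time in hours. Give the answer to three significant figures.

τ ≈ 37.3 h

Steady-state biomass mass balance: V·X·(1 + k_d·θ_c) = Y·Q·(S₀ − S)·θ_c, so V = 0.491 × 1170 × (952 − 28.4) × 17.1 / [2510 × (1 + 0.0579 × 17.1)] = 9.07×10^6 / 4995 = 1816 m³.
HRT = V/Q = 1816 m³ / 1170 m³·d⁻¹ = 1.552 d × 24 = 37.26 h.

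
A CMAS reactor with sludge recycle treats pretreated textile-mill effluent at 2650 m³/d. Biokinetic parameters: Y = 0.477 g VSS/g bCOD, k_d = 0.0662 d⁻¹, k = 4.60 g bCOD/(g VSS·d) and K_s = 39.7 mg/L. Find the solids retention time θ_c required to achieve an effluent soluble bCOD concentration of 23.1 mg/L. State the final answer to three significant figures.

θ_c ≈ 1.35 d

Specific growth rate at S = 23.1 mg/L: μ = YkS/(K_s+S) = 0.477·4.60·23.1/(39.7+23.1) = 0.8071 d⁻¹.
Then 1/θ_c = μ − k_d = 0.8071 − 0.0662 = 0.7409 d⁻¹, giving θ_c = 1.350 d.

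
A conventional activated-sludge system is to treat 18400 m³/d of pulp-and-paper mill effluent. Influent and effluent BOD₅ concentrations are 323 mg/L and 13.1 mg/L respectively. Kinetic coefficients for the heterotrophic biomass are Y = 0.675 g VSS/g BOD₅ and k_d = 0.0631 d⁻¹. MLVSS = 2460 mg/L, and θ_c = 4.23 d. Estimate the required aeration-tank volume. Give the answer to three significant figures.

V ≈ 5220 m³

Rearranging the biomass balance for a CMAS with decay, V = Y·Q·ΔS·θ_c / [X·(1+k_d θ_c)] = 0.675 × 18400 × (323 − 13.1) × 4.23 / [2460 × (1 + 0.0631 × 4.23)] = 1.63×10^7 / 3117 = 5224 m³.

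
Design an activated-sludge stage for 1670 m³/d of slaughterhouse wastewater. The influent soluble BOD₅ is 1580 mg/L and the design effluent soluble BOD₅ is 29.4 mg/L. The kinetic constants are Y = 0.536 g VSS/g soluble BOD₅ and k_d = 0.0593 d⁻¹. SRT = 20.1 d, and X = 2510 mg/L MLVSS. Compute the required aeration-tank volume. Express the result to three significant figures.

V ≈ 5070 m³

Rearranging the biomass balance for a CMAS with decay, V = Y·Q·ΔS·θ_c / [X·(1+k_d θ_c)] = 0.536 × 1670 × (1580 − 29.4) × 20.1 / [2510 × (1 + 0.0593 × 20.1)] = 2.79×10^7 / 5502 = 5071 m³.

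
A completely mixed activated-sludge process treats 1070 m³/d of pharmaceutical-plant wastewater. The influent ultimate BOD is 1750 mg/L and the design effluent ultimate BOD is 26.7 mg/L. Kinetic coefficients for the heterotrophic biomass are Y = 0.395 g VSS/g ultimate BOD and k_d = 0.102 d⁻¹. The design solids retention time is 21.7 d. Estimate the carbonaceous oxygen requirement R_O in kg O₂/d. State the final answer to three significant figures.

R_O ≈ 1520 kg O₂/d

Observed yield with endogenous decay: Y_obs = Y / (1 + k_d·θ_c) = 0.395 / (1 + 0.102 × 21.7) = 0.395 / 3.213 = 0.1229 g VSS/g ultimate BOD.
Mass of ultimate BOD removed per day: Q(S₀ − S) = 1070 × 1723 g/m³ = 1844 kg/d.
Net sludge production P_X = 0.1229 × 1844 = 226.7 kg VSS/d.
R_O = Q·(S₀ − S) − 1.42·P_X = 1844 − 1.42 × 226.7 = 1522 kg O₂/d.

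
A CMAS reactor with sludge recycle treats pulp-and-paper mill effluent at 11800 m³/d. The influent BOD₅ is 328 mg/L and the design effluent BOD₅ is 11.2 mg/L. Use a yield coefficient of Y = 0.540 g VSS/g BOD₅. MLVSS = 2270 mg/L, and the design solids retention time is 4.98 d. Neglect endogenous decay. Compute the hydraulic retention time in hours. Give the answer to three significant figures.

With k_d = 0 the design equation reduces to V = Y Q (S₀−S) θ_c / X = 0.540 × 11800 × (328 − 11.2) × 4.98 / 2270 = 4429 m³.
τ = V/Q = 4429/11800 = 0.3753 d, or 9.007 h.

τ ≈ 9.01 h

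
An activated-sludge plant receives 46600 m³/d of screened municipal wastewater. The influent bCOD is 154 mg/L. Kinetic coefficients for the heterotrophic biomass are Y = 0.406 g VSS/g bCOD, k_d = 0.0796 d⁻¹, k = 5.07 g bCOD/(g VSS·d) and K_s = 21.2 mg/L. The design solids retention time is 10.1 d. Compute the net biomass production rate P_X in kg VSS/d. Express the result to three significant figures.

P_X ≈ 1590 kg VSS/d

Effluent substrate depends only on kinetics and SRT: S = K_s(1 + k_d θ_c) / [θ_c(Yk − k_d) − 1] = 21.2 × (1 + 0.0796 × 10.1) / [10.1 × (0.406 × 5.07 − 0.0796) − 1] = 38.24 / 18.99 = 2.014 mg/L.
Correct the yield for decay: Y_obs = Y/(1 + k_d θ_c) = 0.406 / (1 + 0.0796 × 10.1) = 0.406 / 1.804 = 0.2251.
Q·(S₀ − S) = 46600 × (154 − 2.01) × 10⁻³ = 7083 kg/d removed.
So the net sludge growth is P_X = 0.2251 × 7083 = 1594 kg VSS/d.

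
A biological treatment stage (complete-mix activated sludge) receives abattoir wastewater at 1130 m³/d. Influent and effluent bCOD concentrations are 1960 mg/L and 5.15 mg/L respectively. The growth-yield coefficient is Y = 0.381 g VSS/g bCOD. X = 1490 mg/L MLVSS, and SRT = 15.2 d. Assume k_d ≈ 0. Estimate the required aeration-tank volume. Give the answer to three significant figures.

With k_d = 0 the design equation reduces to V = Y Q (S₀−S) θ_c / X = 0.381 × 1130 × (1960 − 5.15) × 15.2 / 1490 = 8586 m³.

V ≈ 8590 m³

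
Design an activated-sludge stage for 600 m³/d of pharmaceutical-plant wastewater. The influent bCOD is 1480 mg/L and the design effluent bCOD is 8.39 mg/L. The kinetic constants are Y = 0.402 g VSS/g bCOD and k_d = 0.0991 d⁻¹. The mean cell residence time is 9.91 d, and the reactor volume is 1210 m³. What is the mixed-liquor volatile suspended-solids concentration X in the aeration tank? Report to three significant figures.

Solving the biomass balance for X: X = Y Q (S₀−S) θ_c / [V (1+k_d θ_c)] = 0.402 × 600 × (1480 − 8.39) × 9.91 / [1210 × (1 + 0.0991 × 9.91)] = 1467 mg/L.

X ≈ 1470 mg/L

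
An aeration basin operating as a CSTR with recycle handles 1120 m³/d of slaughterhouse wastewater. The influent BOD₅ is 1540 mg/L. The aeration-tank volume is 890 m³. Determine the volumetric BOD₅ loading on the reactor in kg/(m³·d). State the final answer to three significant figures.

Applied BOD₅ load per unit volume = Q·S₀/V = (1120 × 1540/1000)/890.0 = 1.938 kg BOD₅·m⁻³·d⁻¹.

L_v ≈ 1.94 kg BOD₅/(m³·d)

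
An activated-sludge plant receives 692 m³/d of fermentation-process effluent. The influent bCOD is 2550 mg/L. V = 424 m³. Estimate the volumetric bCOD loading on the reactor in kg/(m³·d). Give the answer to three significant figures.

Applied bCOD load per unit volume = Q·S₀/V = (692 × 2550/1000)/424.0 = 4.162 kg bCOD·m⁻³·d⁻¹.

L_v ≈ 4.16 kg bCOD/(m³·d)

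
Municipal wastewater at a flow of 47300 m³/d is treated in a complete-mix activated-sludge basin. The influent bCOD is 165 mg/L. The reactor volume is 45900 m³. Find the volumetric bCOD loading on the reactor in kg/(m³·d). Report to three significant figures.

Volumetric loading L_v = Q·S₀ / V = 47300 × 165 g/m³ / 45900 m³ = 170.0 g/(m³·d) = 0.1700 kg bCOD/(m³·d).

L_v ≈ 0.170 kg bCOD/(m³·d)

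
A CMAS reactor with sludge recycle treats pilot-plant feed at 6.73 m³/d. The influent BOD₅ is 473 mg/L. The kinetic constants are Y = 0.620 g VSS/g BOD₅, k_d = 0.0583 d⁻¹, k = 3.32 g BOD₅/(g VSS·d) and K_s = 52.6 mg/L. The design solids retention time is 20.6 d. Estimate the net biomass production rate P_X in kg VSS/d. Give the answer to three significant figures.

From the Monod/SRT balance for a CMAS, S = K_s·(1+k_d θ_c)/[θ_c·(Y k − k_d) − 1] = 52.6 × (1 + 0.0583 × 20.6) / [20.6 × (0.620 × 3.32 − 0.0583) − 1] = 115.8 / 40.20 = 2.880 mg/L.
Y_obs = Y / (1 + k_d θ_c) = 0.620 / (1 + 0.0583 × 20.6) = 0.620 / 2.201 = 0.2817.
Q·(S₀ − S) = 6.73 × (473 − 2.88) × 10⁻³ = 3.164 kg/d removed.
P_X = Y_obs · Q(S₀ − S) = 0.2817 × 3.164 = 0.8912 kg VSS/d.

P_X ≈ 0.891 kg VSS/d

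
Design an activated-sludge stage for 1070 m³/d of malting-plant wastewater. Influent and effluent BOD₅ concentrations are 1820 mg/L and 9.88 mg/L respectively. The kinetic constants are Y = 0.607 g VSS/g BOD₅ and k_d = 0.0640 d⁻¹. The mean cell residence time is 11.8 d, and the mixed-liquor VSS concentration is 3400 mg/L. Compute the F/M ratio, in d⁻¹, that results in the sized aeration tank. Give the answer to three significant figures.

Steady-state biomass mass balance: V·X·(1 + k_d·θ_c) = Y·Q·(S₀ − S)·θ_c, so V = 0.607 × 1070 × (1820 − 9.88) × 11.8 / [3400 × (1 + 0.0640 × 11.8)] = 1.39×10^7 / 5968 = 2325 m³.
F/M = applied load / biomass = Q·S₀/(V·X) = 1070 × 1820 / (2325 × 3400) = 0.2464 d⁻¹.

F/M ≈ 0.246 d⁻¹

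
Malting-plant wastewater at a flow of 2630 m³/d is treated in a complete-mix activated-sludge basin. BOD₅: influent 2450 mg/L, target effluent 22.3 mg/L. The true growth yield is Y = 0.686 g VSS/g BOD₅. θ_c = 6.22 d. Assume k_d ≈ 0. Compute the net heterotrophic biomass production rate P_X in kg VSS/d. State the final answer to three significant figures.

P_X ≈ 4380 kg VSS/d

Since k_d ≈ 0, Y_obs = Y = 0.686 g VSS/g BOD₅.
Q·(S₀ − S) = 2630 × (2450 − 22.3) × 10⁻³ = 6385 kg/d removed.
So the net sludge growth is P_X = 0.6860 × 6385 = 4380 kg VSS/d.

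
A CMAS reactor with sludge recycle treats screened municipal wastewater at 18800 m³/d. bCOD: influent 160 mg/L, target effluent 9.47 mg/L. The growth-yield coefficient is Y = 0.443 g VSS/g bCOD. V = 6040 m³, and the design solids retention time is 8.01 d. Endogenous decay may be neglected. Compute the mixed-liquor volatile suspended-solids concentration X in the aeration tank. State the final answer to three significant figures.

Without decay, X = Y Q (S₀−S) θ_c / V = 0.443 × 18800 × (160 − 9.47) × 8.01 / 6040 = 1663 mg/L.

X ≈ 1660 mg/L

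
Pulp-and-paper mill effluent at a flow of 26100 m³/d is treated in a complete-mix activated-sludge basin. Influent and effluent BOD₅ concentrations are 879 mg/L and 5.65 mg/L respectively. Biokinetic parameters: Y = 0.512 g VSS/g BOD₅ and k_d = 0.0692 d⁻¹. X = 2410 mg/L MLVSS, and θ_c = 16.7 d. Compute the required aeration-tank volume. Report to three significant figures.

V ≈ 37500 m³

Rearranging the biomass balance for a CMAS with decay, V = Y·Q·ΔS·θ_c / [X·(1+k_d θ_c)] = 0.512 × 26100 × (879 − 5.65) × 16.7 / [2410 × (1 + 0.0692 × 16.7)] = 1.95×10^8 / 5195 = 37516 m³.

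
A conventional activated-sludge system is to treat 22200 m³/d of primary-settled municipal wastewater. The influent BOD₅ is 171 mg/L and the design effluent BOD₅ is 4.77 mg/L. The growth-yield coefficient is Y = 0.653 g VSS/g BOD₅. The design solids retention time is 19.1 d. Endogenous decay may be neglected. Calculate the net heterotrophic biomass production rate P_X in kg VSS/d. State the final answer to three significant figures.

P_X ≈ 2410 kg VSS/d

No decay correction is needed, so Y_obs = Y = 0.653.
Q·(S₀ − S) = 22200 × (171 − 4.77) × 10⁻³ = 3690 kg/d removed.
P_X = Y_obs · Q(S₀ − S) = 0.6530 × 3690 = 2410 kg VSS/d.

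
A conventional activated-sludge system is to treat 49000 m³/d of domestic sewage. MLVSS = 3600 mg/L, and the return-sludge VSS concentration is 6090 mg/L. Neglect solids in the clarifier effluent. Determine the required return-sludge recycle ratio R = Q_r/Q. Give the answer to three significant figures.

R ≈ 1.45

Mass balance around the secondary clarifier (neglecting effluent solids): R = X / (X_r − X) = 3600 / (6090 − 3600) = 1.446.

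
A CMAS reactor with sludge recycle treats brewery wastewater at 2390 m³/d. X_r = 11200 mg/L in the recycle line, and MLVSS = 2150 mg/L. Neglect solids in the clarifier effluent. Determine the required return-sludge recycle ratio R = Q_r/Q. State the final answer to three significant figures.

Solids balance on the clarifier gives (1+R)X = R·X_r, so R = X/(X_r − X) = 2150 / (11200 − 2150) = 0.2376.

R ≈ 0.238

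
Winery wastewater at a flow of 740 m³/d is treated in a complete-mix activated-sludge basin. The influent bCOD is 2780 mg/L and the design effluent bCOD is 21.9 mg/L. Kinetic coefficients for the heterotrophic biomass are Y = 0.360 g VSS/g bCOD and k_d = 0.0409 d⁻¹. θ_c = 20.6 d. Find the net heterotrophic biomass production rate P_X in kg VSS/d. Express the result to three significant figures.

Observed yield with endogenous decay: Y_obs = Y / (1 + k_d·θ_c) = 0.360 / (1 + 0.0409 × 20.6) = 0.360 / 1.843 = 0.1954 g VSS/g bCOD.
ΔS = 2780 − 21.9 = 2758 mg/L, so the substrate removal rate is 740 × 2758/1000 = 2041 kg bCOD/d.
P_X = Y_obs · Q(S₀ − S) = 0.1954 × 2041 = 398.8 kg VSS/d.

P_X ≈ 399 kg VSS/d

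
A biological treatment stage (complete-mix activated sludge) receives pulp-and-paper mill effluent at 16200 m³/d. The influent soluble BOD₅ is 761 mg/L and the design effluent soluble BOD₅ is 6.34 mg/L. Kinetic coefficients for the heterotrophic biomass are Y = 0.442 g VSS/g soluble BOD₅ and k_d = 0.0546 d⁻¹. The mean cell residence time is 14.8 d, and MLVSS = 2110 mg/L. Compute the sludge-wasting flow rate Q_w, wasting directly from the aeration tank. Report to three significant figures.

Q_w ≈ 1420 m³/d

From the SRT design equation V = Y Q (S₀−S) θ_c / [X (1 + k_d θ_c)] = 0.442 × 16200 × (761 − 6.34) × 14.8 / [2110 × (1 + 0.0546 × 14.8)] = 8×10^7 / 3815 = 20963 m³.
For wasting at MLVSS concentration, Q_w = V/θ_c = 20963/14.8 = 1416 m³/d.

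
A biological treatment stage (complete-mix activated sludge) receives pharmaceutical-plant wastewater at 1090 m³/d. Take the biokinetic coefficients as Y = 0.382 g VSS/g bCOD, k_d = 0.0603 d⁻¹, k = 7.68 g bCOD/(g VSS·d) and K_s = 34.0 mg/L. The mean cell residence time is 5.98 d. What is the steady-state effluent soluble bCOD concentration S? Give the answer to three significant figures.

For a completely mixed reactor with recycle the Lawrence–McCarty relation gives S = K_s·(1 + k_d·θ_c) / [θ_c·(Y·k − k_d) − 1] = 34.0 × (1 + 0.0603 × 5.98) / [5.98 × (0.382 × 7.68 − 0.0603) − 1] = 46.26 / 16.18 = 2.859 mg/L.

S ≈ 2.86 mg/L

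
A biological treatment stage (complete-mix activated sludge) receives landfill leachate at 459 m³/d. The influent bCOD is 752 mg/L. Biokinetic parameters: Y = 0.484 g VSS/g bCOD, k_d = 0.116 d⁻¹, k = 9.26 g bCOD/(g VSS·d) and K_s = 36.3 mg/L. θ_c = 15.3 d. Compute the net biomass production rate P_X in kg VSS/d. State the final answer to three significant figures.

P_X ≈ 60.1 kg VSS/d

From the Monod/SRT balance for a CMAS, S = K_s·(1+k_d θ_c)/[θ_c·(Y k − k_d) − 1] = 36.3 × (1 + 0.116 × 15.3) / [15.3 × (0.484 × 9.26 − 0.116) − 1] = 100.7 / 65.80 = 1.531 mg/L.
Observed yield with endogenous decay: Y_obs = Y / (1 + k_d·θ_c) = 0.484 / (1 + 0.116 × 15.3) = 0.484 / 2.775 = 0.1744 g VSS/g bCOD.
Mass of bCOD removed per day: Q(S₀ − S) = 459 × 750.5 g/m³ = 344.5 kg/d.
P_X = Y_obs · Q(S₀ − S) = 0.1744 × 344.5 = 60.08 kg VSS/d.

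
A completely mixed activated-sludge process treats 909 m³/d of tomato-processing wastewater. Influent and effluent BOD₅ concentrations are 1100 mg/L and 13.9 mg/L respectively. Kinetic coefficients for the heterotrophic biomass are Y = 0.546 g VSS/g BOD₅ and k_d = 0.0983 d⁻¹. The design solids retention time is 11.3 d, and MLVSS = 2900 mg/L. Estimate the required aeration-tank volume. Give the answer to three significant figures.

V ≈ 995 m³

Rearranging the biomass balance for a CMAS with decay, V = Y·Q·ΔS·θ_c / [X·(1+k_d θ_c)] = 0.546 × 909 × (1100 − 13.9) × 11.3 / [2900 × (1 + 0.0983 × 11.3)] = 6.09×10^6 / 6121 = 995.1 m³.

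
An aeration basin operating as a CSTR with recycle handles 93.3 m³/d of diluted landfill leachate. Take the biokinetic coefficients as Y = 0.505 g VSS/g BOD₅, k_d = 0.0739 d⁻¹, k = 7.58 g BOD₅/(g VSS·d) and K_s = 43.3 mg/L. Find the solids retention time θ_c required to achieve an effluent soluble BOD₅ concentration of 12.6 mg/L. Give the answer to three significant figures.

Specific growth rate at S = 12.6 mg/L: μ = YkS/(K_s+S) = 0.505·7.58·12.6/(43.3+12.6) = 0.8628 d⁻¹.
1/θ_c = 0.8628 − 0.0739 = 0.7889 d⁻¹, so θ_c = 1.268 d.

θ_c ≈ 1.27 d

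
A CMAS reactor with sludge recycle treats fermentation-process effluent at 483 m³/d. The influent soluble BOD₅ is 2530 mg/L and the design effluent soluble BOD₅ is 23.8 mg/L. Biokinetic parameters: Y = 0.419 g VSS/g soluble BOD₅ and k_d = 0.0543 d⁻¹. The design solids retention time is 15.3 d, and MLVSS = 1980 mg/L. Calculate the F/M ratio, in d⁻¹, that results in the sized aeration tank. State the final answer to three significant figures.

From the SRT design equation V = Y Q (S₀−S) θ_c / [X (1 + k_d θ_c)] = 0.419 × 483 × (2530 − 23.8) × 15.3 / [1980 × (1 + 0.0543 × 15.3)] = 7.76×10^6 / 3625 = 2141 m³.
Food-to-microorganism ratio F/M = Q S₀ / (V X) = 483 × 2530 / (2141 × 1980) = 0.2883 d⁻¹.

F/M ≈ 0.288 d⁻¹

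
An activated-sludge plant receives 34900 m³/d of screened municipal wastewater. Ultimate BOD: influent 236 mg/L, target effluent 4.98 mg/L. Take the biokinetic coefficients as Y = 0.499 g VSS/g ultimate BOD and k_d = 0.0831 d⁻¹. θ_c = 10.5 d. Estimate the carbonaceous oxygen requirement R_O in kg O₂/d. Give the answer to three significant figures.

The observed yield is Y_obs = Y/(1 + k_d·θ_c) = 0.499 / (1 + 0.0831 × 10.5) = 0.499 / 1.873 = 0.2665 g VSS per g ultimate BOD removed.
Q·(S₀ − S) = 34900 × (236 − 4.98) × 10⁻³ = 8063 kg/d removed.
P_X = Y_obs·Q·(S₀ − S) = 0.2665 × 8063 = 2149 kg VSS/d.
R_O = Q·ΔS − 1.42 P_X = 8063 − 3051 = 5012 kg O₂/d.

R_O ≈ 5010 kg O₂/d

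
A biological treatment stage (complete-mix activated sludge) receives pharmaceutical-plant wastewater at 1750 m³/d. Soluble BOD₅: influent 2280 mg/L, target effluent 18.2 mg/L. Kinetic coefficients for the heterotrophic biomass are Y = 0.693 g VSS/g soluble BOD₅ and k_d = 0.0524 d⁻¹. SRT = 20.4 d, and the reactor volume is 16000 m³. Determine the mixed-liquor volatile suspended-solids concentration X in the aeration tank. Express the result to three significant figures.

X = Y·Q·ΔS·θ_c / [V·(1 + k_d θ_c)] = 0.693 × 1750 × (2280 − 18.2) × 20.4 / [16000 × (1 + 0.0524 × 20.4)] = 1690 mg/L.

X ≈ 1690 mg/L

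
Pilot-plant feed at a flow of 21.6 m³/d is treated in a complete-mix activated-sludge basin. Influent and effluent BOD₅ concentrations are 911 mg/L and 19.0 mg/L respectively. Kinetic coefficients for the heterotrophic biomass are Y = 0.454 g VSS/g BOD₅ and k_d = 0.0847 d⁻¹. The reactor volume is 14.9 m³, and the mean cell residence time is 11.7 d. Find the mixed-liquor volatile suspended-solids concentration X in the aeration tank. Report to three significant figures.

Solving the biomass balance for X: X = Y Q (S₀−S) θ_c / [V (1+k_d θ_c)] = 0.454 × 21.6 × (911 − 19.0) × 11.7 / [14.9 × (1 + 0.0847 × 11.7)] = 3450 mg/L.

X ≈ 3450 mg/L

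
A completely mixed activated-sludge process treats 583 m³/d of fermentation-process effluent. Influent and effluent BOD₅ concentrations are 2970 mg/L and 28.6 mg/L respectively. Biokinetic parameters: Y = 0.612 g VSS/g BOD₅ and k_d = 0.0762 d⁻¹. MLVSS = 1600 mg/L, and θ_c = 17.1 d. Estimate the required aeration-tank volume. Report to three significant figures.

Steady-state biomass mass balance: V·X·(1 + k_d·θ_c) = Y·Q·(S₀ − S)·θ_c, so V = 0.612 × 583 × (2970 − 28.6) × 17.1 / [1600 × (1 + 0.0762 × 17.1)] = 1.79×10^7 / 3685 = 4870 m³.

V ≈ 4870 m³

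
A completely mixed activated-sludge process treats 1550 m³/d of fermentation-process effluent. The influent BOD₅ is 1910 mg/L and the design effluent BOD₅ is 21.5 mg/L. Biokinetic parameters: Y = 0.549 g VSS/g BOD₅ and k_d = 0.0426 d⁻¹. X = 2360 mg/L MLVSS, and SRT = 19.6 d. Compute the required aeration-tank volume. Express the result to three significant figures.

V ≈ 7270 m³

Steady-state biomass mass balance: V·X·(1 + k_d·θ_c) = Y·Q·(S₀ − S)·θ_c, so V = 0.549 × 1550 × (1910 − 21.5) × 19.6 / [2360 × (1 + 0.0426 × 19.6)] = 3.15×10^7 / 4331 = 7273 m³.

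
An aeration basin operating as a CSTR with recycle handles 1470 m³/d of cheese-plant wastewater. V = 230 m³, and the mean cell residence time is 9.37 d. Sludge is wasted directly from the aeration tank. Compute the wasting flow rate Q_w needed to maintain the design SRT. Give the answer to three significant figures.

Q_w ≈ 24.5 m³/d

With mixed-liquor wasting, θ_c = V/Q_w, so Q_w = V/θ_c = 230.0/9.37 = 24.55 m³/d.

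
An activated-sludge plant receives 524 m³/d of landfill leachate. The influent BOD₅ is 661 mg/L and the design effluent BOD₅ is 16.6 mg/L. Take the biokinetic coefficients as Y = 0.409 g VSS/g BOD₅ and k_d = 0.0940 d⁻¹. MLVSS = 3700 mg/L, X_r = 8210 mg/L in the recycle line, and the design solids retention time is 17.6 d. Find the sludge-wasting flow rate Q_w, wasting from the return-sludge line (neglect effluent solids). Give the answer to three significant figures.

Steady-state biomass mass balance: V·X·(1 + k_d·θ_c) = Y·Q·(S₀ − S)·θ_c, so V = 0.409 × 524 × (661 − 16.6) × 17.6 / [3700 × (1 + 0.0940 × 17.6)] = 2.43×10^6 / 9821 = 247.5 m³.
θ_c = V·X/(Q_w·X_r) when wasting from the recycle, so Q_w = V·X/(θ_c·X_r) = 247.5 × 3700 / (17.6 × 8210) = 6.337 m³/d.

Q_w ≈ 6.34 m³/d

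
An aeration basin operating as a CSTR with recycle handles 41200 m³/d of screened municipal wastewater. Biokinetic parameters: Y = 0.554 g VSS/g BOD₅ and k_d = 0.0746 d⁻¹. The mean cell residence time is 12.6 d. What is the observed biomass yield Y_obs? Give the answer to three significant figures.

The observed yield is Y_obs = Y/(1 + k_d·θ_c) = 0.554 / (1 + 0.0746 × 12.6) = 0.554 / 1.940 = 0.2856 g VSS per g BOD₅ removed.

Y_obs ≈ 0.286 g VSS/g BOD₅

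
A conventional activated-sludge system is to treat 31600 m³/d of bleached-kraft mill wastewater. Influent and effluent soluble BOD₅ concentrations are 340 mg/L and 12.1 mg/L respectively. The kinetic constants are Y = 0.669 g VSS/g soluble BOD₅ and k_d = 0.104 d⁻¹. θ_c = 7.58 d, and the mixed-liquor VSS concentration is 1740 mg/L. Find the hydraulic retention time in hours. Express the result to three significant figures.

From the SRT design equation V = Y Q (S₀−S) θ_c / [X (1 + k_d θ_c)] = 0.669 × 31600 × (340 − 12.1) × 7.58 / [1740 × (1 + 0.104 × 7.58)] = 5.25×10^7 / 3112 = 16886 m³.
HRT = V/Q = 16886 m³ / 31600 m³·d⁻¹ = 0.5344 d × 24 = 12.82 h.

τ ≈ 12.8 h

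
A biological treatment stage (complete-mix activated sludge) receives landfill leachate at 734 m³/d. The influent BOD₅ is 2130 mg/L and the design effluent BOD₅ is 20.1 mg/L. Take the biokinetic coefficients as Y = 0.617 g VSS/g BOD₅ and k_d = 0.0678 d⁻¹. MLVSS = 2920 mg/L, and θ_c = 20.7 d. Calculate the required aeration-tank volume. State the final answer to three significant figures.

V ≈ 2820 m³

From the SRT design equation V = Y Q (S₀−S) θ_c / [X (1 + k_d θ_c)] = 0.617 × 734 × (2130 − 20.1) × 20.7 / [2920 × (1 + 0.0678 × 20.7)] = 1.98×10^7 / 7018 = 2818 m³.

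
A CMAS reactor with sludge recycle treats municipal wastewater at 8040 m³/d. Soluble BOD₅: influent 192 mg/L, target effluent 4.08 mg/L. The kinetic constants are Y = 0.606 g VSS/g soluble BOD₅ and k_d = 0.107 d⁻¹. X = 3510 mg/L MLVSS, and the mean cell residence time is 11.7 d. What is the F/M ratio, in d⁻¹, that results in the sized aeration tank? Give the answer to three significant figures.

F/M ≈ 0.325 d⁻¹

Rearranging the biomass balance for a CMAS with decay, V = Y·Q·ΔS·θ_c / [X·(1+k_d θ_c)] = 0.606 × 8040 × (192 − 4.08) × 11.7 / [3510 × (1 + 0.107 × 11.7)] = 1.07×10^7 / 7904 = 1355 m³.
Food-to-microorganism ratio F/M = Q S₀ / (V X) = 8040 × 192 / (1355 × 3510) = 0.3245 d⁻¹.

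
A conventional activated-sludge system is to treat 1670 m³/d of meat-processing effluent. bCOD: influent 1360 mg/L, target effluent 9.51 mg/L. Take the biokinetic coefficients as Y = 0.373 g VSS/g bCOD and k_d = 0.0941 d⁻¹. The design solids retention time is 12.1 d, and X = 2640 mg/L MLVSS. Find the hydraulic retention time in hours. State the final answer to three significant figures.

τ ≈ 25.9 h

Steady-state biomass mass balance: V·X·(1 + k_d·θ_c) = Y·Q·(S₀ − S)·θ_c, so V = 0.373 × 1670 × (1360 − 9.51) × 12.1 / [2640 × (1 + 0.0941 × 12.1)] = 1.02×10^7 / 5646 = 1803 m³.
Hydraulic retention time τ = V/Q = 1803 / 1670 = 1.080 d = 25.91 h.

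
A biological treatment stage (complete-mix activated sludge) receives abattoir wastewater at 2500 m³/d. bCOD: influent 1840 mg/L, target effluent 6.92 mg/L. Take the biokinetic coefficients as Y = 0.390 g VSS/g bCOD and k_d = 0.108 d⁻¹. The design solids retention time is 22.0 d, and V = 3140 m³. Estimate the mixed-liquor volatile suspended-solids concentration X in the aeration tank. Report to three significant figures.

From V·X·(1 + k_d·θ_c) = Y·Q·(S₀ − S)·θ_c: X = 0.390 × 2500 × (1840 − 6.92) × 22.0 / [3140 × (1 + 0.108 × 22.0)] = 3709 mg/L.

X ≈ 3710 mg/L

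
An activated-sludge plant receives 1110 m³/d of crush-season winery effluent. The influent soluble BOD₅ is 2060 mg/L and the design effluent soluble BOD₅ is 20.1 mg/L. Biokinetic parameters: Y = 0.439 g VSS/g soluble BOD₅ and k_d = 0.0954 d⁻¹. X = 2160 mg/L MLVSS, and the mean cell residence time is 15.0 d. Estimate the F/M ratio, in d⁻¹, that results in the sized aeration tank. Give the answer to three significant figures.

Rearranging the biomass balance for a CMAS with decay, V = Y·Q·ΔS·θ_c / [X·(1+k_d θ_c)] = 0.439 × 1110 × (2060 − 20.1) × 15.0 / [2160 × (1 + 0.0954 × 15.0)] = 1.49×10^7 / 5251 = 2840 m³.
F/M = Q·S₀ / (V·X) = 1110 × 2060 / (2840 × 2160) = 0.3728 g soluble BOD₅·(g VSS·d)⁻¹.

F/M ≈ 0.373 d⁻¹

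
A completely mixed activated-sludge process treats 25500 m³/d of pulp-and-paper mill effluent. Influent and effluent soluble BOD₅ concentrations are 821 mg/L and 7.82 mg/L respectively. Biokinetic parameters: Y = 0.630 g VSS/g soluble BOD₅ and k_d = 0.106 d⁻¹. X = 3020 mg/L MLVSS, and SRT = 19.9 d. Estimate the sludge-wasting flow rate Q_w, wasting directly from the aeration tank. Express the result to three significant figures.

Q_w ≈ 1390 m³/d

From the SRT design equation V = Y Q (S₀−S) θ_c / [X (1 + k_d θ_c)] = 0.630 × 25500 × (821 − 7.82) × 19.9 / [3020 × (1 + 0.106 × 19.9)] = 2.6×10^8 / 9390 = 27685 m³.
For wasting at MLVSS concentration, Q_w = V/θ_c = 27685/19.9 = 1391 m³/d.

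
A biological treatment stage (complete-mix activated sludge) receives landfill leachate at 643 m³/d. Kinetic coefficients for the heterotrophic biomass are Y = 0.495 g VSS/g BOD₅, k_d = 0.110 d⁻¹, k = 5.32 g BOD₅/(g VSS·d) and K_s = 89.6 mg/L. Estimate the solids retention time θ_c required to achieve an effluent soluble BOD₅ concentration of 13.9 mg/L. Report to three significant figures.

θ_c ≈ 4.10 d

Specific growth rate at S = 13.9 mg/L: μ = YkS/(K_s+S) = 0.495·5.32·13.9/(89.6+13.9) = 0.3537 d⁻¹.
θ_c = 1/(μ − k_d) = 1/(0.3537 − 0.110) = 1/0.2437 = 4.104 d.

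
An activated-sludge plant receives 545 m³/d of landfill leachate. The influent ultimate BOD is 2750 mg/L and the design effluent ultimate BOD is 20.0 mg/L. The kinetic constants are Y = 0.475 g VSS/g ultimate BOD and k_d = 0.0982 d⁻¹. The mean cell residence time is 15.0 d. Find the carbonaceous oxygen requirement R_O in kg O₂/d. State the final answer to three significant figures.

R_O ≈ 1080 kg O₂/d

Correct the yield for decay: Y_obs = Y/(1 + k_d θ_c) = 0.475 / (1 + 0.0982 × 15.0) = 0.475 / 2.473 = 0.1921.
Substrate removed = Q·(S₀ − S) = 545 m³/d × (2750 − 20.0) g/m³ = 1.49×10^6 g/d = 1488 kg/d.
P_X = Y_obs·Q·(S₀ − S) = 0.1921 × 1488 = 285.8 kg VSS/d.
Carbonaceous O₂ demand = substrate oxidised − cell-mass equivalent = 1488 − 1.42 × 285.8 = 1082 kg O₂/d.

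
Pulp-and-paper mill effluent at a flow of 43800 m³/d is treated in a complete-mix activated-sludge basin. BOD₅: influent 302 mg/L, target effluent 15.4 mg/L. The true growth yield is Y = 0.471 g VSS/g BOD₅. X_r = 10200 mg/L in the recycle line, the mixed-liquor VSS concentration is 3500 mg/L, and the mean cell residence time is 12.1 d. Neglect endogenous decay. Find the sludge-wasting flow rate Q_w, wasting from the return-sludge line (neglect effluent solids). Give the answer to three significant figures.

Q_w ≈ 580 m³/d

V·X = Y·Q·ΔS·θ_c gives V = 0.471 × 43800 × (302 − 15.4) × 12.1 / 3500 = 20440 m³.
θ_c = V·X/(Q_w·X_r) when wasting from the recycle, so Q_w = V·X/(θ_c·X_r) = 20440 × 3500 / (12.1 × 10200) = 579.7 m³/d.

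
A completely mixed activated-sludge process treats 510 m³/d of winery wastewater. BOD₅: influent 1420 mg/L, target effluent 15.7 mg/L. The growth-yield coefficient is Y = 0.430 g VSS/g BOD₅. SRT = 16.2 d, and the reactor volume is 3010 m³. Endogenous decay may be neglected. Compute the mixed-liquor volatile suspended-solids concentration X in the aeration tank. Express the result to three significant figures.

X = Y·Q·ΔS·θ_c / V = 0.430 × 510 × (1420 − 15.7) × 16.2 / 3010 = 1657 mg/L.

X ≈ 1660 mg/L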